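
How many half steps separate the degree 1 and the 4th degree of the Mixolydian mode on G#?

5

The scale is G# A# B# C# D# E# F#.
G# up to C# is a perfect fourth — 5 semitones.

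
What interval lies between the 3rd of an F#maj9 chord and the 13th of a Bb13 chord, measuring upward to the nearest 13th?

F#maj9 has A# as its 3rd, and Bb13 has G as its 13th.
From A# to G: 9 semitones over a seventh = diminished.

diminished seventh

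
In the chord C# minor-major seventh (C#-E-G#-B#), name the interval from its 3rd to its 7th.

The 3rd is E and the 7th is B#.
From E to B#: 8 semitones over a fifth = augmented.

augmented fifth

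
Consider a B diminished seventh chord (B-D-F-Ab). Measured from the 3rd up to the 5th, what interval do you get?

The 3rd is D and the 5th is F.
3 letter names make it a third; at 3 semitones (a half step narrower than major) the quality is minor.

minor third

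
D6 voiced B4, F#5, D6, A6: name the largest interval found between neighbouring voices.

minor 6th

Adjacent intervals: B4→F#5 = perfect fifth; F#5→D6 = minor sixth; D6→A6 = perfect fifth.
The largest is F#5 to D6, a minor sixth (8 semitones).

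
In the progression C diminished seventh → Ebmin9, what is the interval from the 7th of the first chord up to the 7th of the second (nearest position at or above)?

major third

C diminished seventh has Bbb as its 7th, and Ebmin9 has Db as its 7th.
From Bbb to Db is 4 semitones, exactly the major third.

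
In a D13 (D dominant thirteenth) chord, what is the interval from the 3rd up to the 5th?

The chord tones of D13 (D dominant thirteenth) are D–F#–A–C–E–B.
That puts F# below A.
F# up to A is 3 semitones, a half step narrower than a major third, so the interval is minor.

minor 3rd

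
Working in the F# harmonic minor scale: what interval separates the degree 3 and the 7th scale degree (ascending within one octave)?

augmented 5th

F# harmonic minor: F# G# A B C# D E#.
Degree 3 = A; 7th scale degree = E#.
From A to E#: 8 semitones over a fifth = augmented.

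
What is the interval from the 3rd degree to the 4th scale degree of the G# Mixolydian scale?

minor 2nd

G# mixolydian: G# A# B# C# D# E# F#.
So we need the interval from B# up to C#.
From B# to C#: 1 semitone over a second = minor.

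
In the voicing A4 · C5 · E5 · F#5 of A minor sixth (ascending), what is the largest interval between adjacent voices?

major third

Adjacent intervals: A4→C5 = minor third; C5→E5 = major third; E5→F#5 = major second.
The largest is C5 to E5, a major third (4 semitones).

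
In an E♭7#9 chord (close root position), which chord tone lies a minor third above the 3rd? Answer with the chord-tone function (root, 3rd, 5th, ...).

The chord tones of E♭7#9 are E♭–G–B♭–D♭–F♯.
The 3rd is G. A minor third above G is B♭.
B♭ is the chord's 5th.

5th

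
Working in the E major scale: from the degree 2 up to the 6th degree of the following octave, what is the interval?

perfect 12th

E major: E F# G# A B C# D#.
So we need the interval from F# up to C#.
Counting 12 letters and 19 half steps from F# gives a perfect twelfth.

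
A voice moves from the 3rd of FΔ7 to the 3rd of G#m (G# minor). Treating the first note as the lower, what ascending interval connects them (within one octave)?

The 3rd of FΔ7 is A; the 3rd of G#m (G# minor) is B.
From A to B is 2 semitones, exactly the major second.

M2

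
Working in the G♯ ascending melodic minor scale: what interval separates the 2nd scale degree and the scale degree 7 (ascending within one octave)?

G♯ melodic minor: G♯ A♯ B C♯ D♯ E♯ F𝄪.
So we need the interval from A♯ up to F𝄪.
Counting 6 letters and 9 half steps from A♯ gives a major sixth.

major 6th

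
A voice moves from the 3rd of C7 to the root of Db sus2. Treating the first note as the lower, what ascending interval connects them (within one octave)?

diminished seventh

The 3rd of C7 is E; the root of Db sus2 is Db.
From E to Db: 9 semitones over a seventh = diminished.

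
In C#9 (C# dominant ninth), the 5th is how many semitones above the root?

7

The chord tones of C#9 (C# dominant ninth) are C# E# G# B D#.
C# to G# is a perfect fifth: 7 semitones.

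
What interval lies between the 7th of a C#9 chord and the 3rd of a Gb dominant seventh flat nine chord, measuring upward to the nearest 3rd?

diminished octave

The 7th of C#9 is B; the 3rd of Gb dominant seventh flat nine is Bb.
B up to Bb is 11 semitones, a half step narrower than a perfect octave, so the interval is diminished.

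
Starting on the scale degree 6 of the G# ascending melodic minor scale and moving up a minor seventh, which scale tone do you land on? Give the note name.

The scale is G# A# B C# D# E# F##.
The scale degree 6 is E#; a minor seventh above that is D# — scale degree 5.

D#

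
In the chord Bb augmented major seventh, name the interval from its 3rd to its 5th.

Bbmaj7#5 is spelled Bb D F# A.
The 3rd is D and the 5th is F#.
From D to F# is 4 semitones, exactly the major third.

major third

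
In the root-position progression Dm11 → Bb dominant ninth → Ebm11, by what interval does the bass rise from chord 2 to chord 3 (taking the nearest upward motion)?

The roots are Bb and Eb.
From Bb to Eb is 5 semitones, exactly the perfect fourth.

P4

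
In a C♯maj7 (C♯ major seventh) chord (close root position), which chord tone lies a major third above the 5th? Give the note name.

The chord tones of C♯M7 (C♯ major seventh) are C♯-E♯-G♯-B♯.
The 5th is G♯. A major third above G♯ is B♯.
B♯ is the chord's 7th.

B#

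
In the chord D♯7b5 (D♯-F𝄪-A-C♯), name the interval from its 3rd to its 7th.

That puts F𝄪 below C♯.
5 letter names make it a fifth; at 6 semitones (a half step narrower than perfect) the quality is diminished.
That tritone between 3rd and 7th is what gives the dominant seventh its pull toward resolution.

diminished fifth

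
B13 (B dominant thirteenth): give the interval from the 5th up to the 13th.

major ninth

B13: B, D#, F#, A, C#, G#.
So we need the interval from F# up to G#.
F# up to G# spans 9 letter names and 14 semitones — a major ninth.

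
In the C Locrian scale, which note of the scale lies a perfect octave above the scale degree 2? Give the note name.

The scale is C Db Eb F Gb Ab Bb.
The scale degree 2 is Db; a perfect octave above that is Db — scale degree 2.

Db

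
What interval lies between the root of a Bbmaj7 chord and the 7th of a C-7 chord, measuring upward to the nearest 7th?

perfect 1st

Bbmaj7 has Bb as its root, and C-7 has Bb as its 7th.
From Bb to Bb is 0 semitones, exactly the perfect unison.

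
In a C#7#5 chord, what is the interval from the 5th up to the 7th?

C#7#5 (C# augmented seventh) is spelled C#, E#, G##, B.
5th = G##; 7th = B.
G## up to B is 2 semitones, a whole step narrower than a major third, so the interval is diminished.

diminished 3rd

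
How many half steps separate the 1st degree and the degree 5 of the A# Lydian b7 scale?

The scale is A# B# C## D## E# F## G#.
A# up to E# is a perfect fifth — 7 semitones.

7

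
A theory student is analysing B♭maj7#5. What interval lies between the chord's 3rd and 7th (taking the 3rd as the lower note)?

Spelling the chord: B♭–D–F♯–A.
So we need the interval from D up to A.
D up to A spans 5 letter names and 7 semitones — a perfect fifth.

perfect 5th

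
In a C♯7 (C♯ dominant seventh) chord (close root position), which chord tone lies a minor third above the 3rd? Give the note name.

G#

C♯7 (C♯ dominant seventh) is spelled C♯, E♯, G♯, B.
The 3rd is E♯. A minor third above E♯ is G♯.
G♯ is the chord's 5th.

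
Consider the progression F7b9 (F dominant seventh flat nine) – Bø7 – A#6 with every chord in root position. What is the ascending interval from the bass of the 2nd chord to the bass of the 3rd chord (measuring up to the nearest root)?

The roots are B and A#.
B up to A# spans 7 letter names and 11 semitones — a major seventh.

major seventh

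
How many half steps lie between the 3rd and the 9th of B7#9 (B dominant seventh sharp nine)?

11

B7#9 is spelled B D♯ F♯ A C𝄪.
D♯ to C𝄪 is a major seventh: 11 semitones.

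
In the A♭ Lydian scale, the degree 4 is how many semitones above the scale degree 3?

The scale is A♭ B♭ C D E♭ F G.
C up to D is a major second — 2 semitones.

2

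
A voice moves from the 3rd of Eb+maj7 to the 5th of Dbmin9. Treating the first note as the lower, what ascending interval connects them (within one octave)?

minor second

The 3rd of Eb+maj7 is G; the 5th of Dbmin9 is Ab.
G up to Ab is 1 semitone, a half step narrower than a major second, so the interval is minor.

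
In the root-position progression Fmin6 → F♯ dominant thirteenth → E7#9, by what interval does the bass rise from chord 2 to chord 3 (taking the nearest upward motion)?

The roots are F♯ and E.
7 letter names make it a seventh; at 10 semitones (a half step narrower than major) the quality is minor.

m7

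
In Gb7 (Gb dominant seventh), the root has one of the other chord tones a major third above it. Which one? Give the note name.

Bb

Spelling the chord: Gb Bb Db Fb.
The root is Gb. A major third above Gb is Bb.
Bb is the chord's 3rd.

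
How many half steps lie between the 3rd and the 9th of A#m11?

The chord tones of A#m11 are A#–C#–E#–G#–B#–D#.
C# to B# is a major seventh: 11 semitones.

11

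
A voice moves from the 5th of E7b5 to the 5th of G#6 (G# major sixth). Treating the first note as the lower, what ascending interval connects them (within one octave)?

E7b5 has Bb as its 5th, and G#6 (G# major sixth) has D# as its 5th.
Bb up to D# is 5 semitones, a half step wider than a major third, so the interval is augmented.

A3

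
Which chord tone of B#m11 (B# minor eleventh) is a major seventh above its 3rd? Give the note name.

The chord tones of B#m11 (B# minor eleventh) are B#–D#–F##–A#–C##–E#.
The 3rd is D#. A major seventh above D# is C##.
C## is the chord's 9th.

C##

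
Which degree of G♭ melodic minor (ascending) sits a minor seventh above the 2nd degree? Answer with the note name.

The scale is G♭ A♭ B𝄫 C♭ D♭ E♭ F.
The 2nd degree is A♭; a minor seventh above that is G♭ — scale degree 1.

Gb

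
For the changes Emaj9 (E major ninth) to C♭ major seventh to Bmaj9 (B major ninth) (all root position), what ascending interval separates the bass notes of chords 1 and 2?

The roots are E and C♭.
E up to C♭ is 7 semitones, a whole step narrower than a major sixth, so the interval is diminished.

diminished 6th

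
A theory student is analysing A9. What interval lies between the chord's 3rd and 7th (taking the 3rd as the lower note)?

The chord tones of A9 are A, C♯, E, G, B.
So we need the interval from C♯ up to G.
From C♯ to G: 6 semitones over a fifth = diminished.
That tritone between 3rd and 7th is what gives the dominant seventh its pull toward resolution.

diminished fifth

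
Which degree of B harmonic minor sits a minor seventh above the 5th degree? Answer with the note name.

E

The scale is B C# D E F# G A#.
The 5th degree is F#; a minor seventh above that is E — scale degree 4.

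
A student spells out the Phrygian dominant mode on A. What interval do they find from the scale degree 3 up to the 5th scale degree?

A phrygian dominant: A Bb C# D E F G.
Scale degree 3 = C#; 5th degree = E.
From C# to E: 3 semitones over a third = minor.

minor third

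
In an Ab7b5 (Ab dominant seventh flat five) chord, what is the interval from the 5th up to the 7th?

Spelling the chord: Ab–C–Ebb–Gb.
The 5th is Ebb and the 7th is Gb.
Ebb up to Gb spans 3 letter names and 4 semitones — a major third.

M3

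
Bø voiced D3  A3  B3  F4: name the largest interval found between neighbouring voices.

P5

Adjacent intervals: D3→A3 = perfect fifth; A3→B3 = major second; B3→F4 = diminished fifth.
The largest is D3 to A3, a perfect fifth (7 semitones).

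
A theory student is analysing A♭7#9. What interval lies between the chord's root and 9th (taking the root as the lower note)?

augmented 9th

Spelling the chord: A♭, C, E♭, G♭, B.
That puts A♭ below B.
From A♭ to B: 15 semitones over a ninth = augmented.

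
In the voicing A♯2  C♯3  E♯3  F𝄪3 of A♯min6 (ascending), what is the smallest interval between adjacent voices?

Adjacent intervals: A♯2→C♯3 = minor third; C♯3→E♯3 = major third; E♯3→F𝄪3 = major second.
The smallest is E♯3 to F𝄪3, a major second (2 semitones).

major second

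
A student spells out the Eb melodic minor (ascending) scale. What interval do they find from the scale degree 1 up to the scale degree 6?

Eb melodic minor: Eb F Gb Ab Bb C D.
That puts Eb below C.
Counting 6 letters and 9 half steps from Eb gives a major sixth.

major 6th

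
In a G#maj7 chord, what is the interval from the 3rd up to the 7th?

G# major seventh: G# B# D# F##.
That puts B# below F##.
B# up to F## spans 5 letter names and 7 semitones — a perfect fifth.

P5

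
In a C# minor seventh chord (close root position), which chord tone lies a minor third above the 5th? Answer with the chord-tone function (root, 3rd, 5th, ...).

C#min7 (C# minor seventh): C#-E-G#-B.
The 5th is G#. A minor third above G# is B.
B is the chord's 7th.

7th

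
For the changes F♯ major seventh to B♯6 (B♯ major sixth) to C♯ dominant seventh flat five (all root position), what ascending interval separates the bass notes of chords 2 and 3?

The roots are B♯ and C♯.
B♯ up to C♯ is 1 semitone, a half step narrower than a major second, so the interval is minor.

m2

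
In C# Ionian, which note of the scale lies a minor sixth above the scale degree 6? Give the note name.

F#

The scale is C# D# E# F# G# A# B#.
The scale degree 6 is A#; a minor sixth above that is F# — scale degree 4.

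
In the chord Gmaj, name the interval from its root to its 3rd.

M3

Gmaj is spelled G-B-D.
That puts G below B.
Counting 3 letters and 4 half steps from G gives a major third.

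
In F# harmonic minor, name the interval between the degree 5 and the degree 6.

minor second

The scale runs F# G# A B C# D E#.
The degree 5 is C# and the degree 6 is D.
2 letter names make it a second; at 1 semitone (a half step narrower than major) the quality is minor.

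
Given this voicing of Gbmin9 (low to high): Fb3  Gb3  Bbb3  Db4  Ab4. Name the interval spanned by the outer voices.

major 10th

The outer voices are Fb3 and Ab4.
From Fb to Ab is 16 semitones, exactly the major tenth.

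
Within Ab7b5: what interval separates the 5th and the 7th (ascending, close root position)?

major 3rd

Spelling the chord: Ab, C, Ebb, Gb.
The 5th is Ebb and the 7th is Gb.
Counting 3 letters and 4 half steps from Ebb gives a major third.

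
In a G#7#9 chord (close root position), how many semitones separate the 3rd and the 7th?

Spelling the chord: G#, B#, D#, F#, A##.
B# to F# is a diminished fifth: 6 semitones.

6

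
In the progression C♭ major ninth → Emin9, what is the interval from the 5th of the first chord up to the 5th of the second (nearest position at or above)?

augmented 3rd

C♭ major ninth has G♭ as its 5th, and Emin9 has B as its 5th.
3 letter names make it a third; at 5 semitones (a half step wider than major) the quality is augmented.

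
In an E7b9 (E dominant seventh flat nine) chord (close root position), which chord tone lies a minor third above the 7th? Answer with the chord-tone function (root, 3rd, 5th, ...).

9th

The chord tones of E7b9 are E, G#, B, D, F.
The 7th is D. A minor third above D is F.
F is the chord's 9th.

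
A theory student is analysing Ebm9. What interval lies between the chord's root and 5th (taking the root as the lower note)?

Spelling the chord: Eb Gb Bb Db F.
So we need the interval from Eb up to Bb.
Counting 5 letters and 7 half steps from Eb gives a perfect fifth.

perfect 5th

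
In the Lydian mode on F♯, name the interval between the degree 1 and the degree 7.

F♯ lydian: F♯ G♯ A♯ B♯ C♯ D♯ E♯.
That puts F♯ below E♯.
Counting 7 letters and 11 half steps from F♯ gives a major seventh.

major seventh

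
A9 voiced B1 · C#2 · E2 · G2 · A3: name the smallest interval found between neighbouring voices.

Adjacent intervals: B1→C#2 = major second; C#2→E2 = minor third; E2→G2 = minor third; G2→A3 = major ninth.
The smallest is B1 to C#2, a major second (2 semitones).

major 2nd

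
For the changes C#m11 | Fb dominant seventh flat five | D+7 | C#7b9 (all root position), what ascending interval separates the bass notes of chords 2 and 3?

The roots are Fb and D.
Fb up to D is 10 semitones, a half step wider than a major sixth, so the interval is augmented.

augmented sixth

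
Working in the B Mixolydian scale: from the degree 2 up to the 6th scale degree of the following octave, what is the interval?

P12

The scale runs B C# D# E F# G# A.
So we need the interval from C# up to G#.
From C# to G# is 19 semitones, exactly the perfect twelfth.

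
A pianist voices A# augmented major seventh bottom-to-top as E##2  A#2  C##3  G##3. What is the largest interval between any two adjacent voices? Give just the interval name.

perfect fifth

Adjacent intervals: E##2→A#2 = diminished fourth; A#2→C##3 = major third; C##3→G##3 = perfect fifth.
The largest is C##3 to G##3, a perfect fifth (7 semitones).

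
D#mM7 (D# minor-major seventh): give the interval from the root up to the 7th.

M7

Spelling the chord: D#–F#–A#–C##.
That puts D# below C##.
From D# to C## is 11 semitones, exactly the major seventh.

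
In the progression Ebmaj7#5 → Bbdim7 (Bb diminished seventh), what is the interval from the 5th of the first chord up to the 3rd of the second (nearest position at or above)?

diminished third

Ebmaj7#5 has B as its 5th, and Bbdim7 (Bb diminished seventh) has Db as its 3rd.
From B to Db: 2 semitones over a third = diminished.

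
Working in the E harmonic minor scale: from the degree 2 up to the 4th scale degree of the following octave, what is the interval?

m10

E harmonic minor: E F# G A B C D#.
Degree 2 = F#; 4th scale degree (up an octave) = A.
From F# to A: 15 semitones over a tenth = minor.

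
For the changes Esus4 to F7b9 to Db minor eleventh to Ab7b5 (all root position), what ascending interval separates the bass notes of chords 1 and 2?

The roots are E and F.
2 letter names make it a second; at 1 semitone (a half step narrower than major) the quality is minor.

m2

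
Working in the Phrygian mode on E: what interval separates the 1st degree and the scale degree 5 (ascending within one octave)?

P5

The scale runs E F G A B C D.
The 1st degree is E and the 5th scale degree is B.
E up to B spans 5 letter names and 7 semitones — a perfect fifth.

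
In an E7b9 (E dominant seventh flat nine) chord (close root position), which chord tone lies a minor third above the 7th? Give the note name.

E dominant seventh flat nine is spelled E–G#–B–D–F.
The 7th is D. A minor third above D is F.
F is the chord's 9th.

F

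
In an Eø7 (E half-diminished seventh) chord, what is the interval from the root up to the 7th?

minor 7th

The chord tones of Eø7 (E half-diminished seventh) are E–G–B♭–D.
The root is E and the 7th is D.
E up to D is 10 semitones, a half step narrower than a major seventh, so the interval is minor.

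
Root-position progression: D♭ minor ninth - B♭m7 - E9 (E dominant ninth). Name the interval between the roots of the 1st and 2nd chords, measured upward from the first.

The roots are D♭ and B♭.
Counting 6 letters and 9 half steps from D♭ gives a major sixth.

major 6th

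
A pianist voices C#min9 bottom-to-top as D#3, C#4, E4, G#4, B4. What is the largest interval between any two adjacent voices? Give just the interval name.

m7

Adjacent intervals: D#3→C#4 = minor seventh; C#4→E4 = minor third; E4→G#4 = major third; G#4→B4 = minor third.
The largest is D#3 to C#4, a minor seventh (10 semitones).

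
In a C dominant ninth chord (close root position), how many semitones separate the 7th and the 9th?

C9 (C dominant ninth): C-E-G-B♭-D.
B♭ to D is a major third: 4 semitones.

4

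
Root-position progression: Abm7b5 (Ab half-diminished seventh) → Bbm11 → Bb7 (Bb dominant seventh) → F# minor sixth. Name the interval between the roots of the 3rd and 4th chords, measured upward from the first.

The roots are Bb and F#.
From Bb to F#: 8 semitones over a fifth = augmented.

augmented fifth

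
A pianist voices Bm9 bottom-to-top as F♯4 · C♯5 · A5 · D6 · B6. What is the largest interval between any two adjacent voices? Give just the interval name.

major sixth

Adjacent intervals: F♯4→C♯5 = perfect fifth; C♯5→A5 = minor sixth; A5→D6 = perfect fourth; D6→B6 = major sixth.
The largest is D6 to B6, a major sixth (9 semitones).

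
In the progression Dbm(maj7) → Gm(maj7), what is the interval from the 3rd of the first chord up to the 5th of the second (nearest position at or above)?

augmented sixth

The 3rd of Dbm(maj7) is Fb; the 5th of Gm(maj7) is D.
Fb up to D is 10 semitones, a half step wider than a major sixth, so the interval is augmented.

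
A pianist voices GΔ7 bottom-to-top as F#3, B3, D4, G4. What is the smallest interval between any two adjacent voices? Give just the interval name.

minor 3rd

Adjacent intervals: F#3→B3 = perfect fourth; B3→D4 = minor third; D4→G4 = perfect fourth.
The smallest is B3 to D4, a minor third (3 semitones).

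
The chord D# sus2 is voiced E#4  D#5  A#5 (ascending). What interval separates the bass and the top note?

perfect eleventh

The outer voices are E#4 and A#5.
Counting 11 letters and 17 half steps from E# gives a perfect eleventh.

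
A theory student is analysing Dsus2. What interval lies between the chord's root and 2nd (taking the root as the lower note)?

Dsus2 (D sus2): D–E–A.
So we need the interval from D up to E.
D up to E spans 2 letter names and 2 semitones — a major second.

M2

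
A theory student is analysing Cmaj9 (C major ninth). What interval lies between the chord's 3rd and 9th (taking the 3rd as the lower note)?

minor seventh

Spelling the chord: C, E, G, B, D.
That puts E below D.
From E to D: 10 semitones over a seventh = minor.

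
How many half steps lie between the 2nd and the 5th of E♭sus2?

E♭ sus2 is spelled E♭-F-B♭.
F to B♭ is a perfect fourth: 5 semitones.

5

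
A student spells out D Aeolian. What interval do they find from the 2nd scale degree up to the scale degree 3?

Spelling D Aeolian: D E F G A B♭ C.
The 2nd scale degree is E and the 3rd degree is F.
E up to F is 1 semitone, a half step narrower than a major second, so the interval is minor.

minor second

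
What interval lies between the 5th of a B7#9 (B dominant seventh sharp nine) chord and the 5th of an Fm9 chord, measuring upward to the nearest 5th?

The 5th of B7#9 (B dominant seventh sharp nine) is F♯; the 5th of Fm9 is C.
F♯ up to C is 6 semitones, a half step narrower than a perfect fifth, so the interval is diminished.

diminished fifth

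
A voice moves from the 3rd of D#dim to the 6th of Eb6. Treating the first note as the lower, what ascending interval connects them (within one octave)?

The 3rd of D#dim is F#; the 6th of Eb6 is C.
5 letter names make it a fifth; at 6 semitones (a half step narrower than perfect) the quality is diminished.

diminished fifth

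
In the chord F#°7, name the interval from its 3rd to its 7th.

Spelling the chord: F# A C Eb.
So we need the interval from A up to Eb.
5 letter names make it a fifth; at 6 semitones (a half step narrower than perfect) the quality is diminished.

diminished fifth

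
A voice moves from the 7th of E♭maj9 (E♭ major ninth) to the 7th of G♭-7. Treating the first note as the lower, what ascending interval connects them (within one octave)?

E♭maj9 (E♭ major ninth) has D as its 7th, and G♭-7 has F♭ as its 7th.
From D to F♭: 2 semitones over a third = diminished.

d3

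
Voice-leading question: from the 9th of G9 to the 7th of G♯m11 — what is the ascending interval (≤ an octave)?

major 6th

G9 has A as its 9th, and G♯m11 has F♯ as its 7th.
Counting 6 letters and 9 half steps from A gives a major sixth.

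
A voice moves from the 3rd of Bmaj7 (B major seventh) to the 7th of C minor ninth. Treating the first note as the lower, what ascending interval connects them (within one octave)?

Bmaj7 (B major seventh) has D# as its 3rd, and C minor ninth has Bb as its 7th.
From D# to Bb: 7 semitones over a sixth = diminished.

d6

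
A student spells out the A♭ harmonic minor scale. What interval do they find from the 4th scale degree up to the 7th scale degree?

A♭ harmonic minor: A♭ B♭ C♭ D♭ E♭ F♭ G.
4th scale degree = D♭; 7th degree = G.
4 letter names make it a fourth; at 6 semitones (a half step wider than perfect) the quality is augmented.

augmented fourth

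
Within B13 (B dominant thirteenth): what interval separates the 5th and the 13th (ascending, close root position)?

Spelling the chord: B D♯ F♯ A C♯ G♯.
So we need the interval from F♯ up to G♯.
From F♯ to G♯ is 14 semitones, exactly the major ninth.

major ninth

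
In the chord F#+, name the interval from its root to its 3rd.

F#aug (F# augmented): F#–A#–C##.
The root is F# and the 3rd is A#.
From F# to A# is 4 semitones, exactly the major third.

major 3rd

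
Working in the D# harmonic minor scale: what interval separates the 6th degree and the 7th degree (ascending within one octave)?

Spelling the D# harmonic minor scale: D# E# F# G# A# B C##.
So we need the interval from B up to C##.
From B to C##: 3 semitones over a second = augmented.

augmented second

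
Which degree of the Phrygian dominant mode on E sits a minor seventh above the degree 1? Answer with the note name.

D

The scale is E F G# A B C D.
The degree 1 is E; a minor seventh above that is D — scale degree 7.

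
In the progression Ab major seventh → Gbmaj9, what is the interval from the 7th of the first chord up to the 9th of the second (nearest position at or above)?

Ab major seventh has G as its 7th, and Gbmaj9 has Ab as its 9th.
G up to Ab is 1 semitone, a half step narrower than a major second, so the interval is minor.

minor second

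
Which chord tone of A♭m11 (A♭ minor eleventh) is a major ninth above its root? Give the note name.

Bb

A♭m11: A♭-C♭-E♭-G♭-B♭-D♭.
The root is A♭. A major ninth above A♭ is B♭.
B♭ is the chord's 9th.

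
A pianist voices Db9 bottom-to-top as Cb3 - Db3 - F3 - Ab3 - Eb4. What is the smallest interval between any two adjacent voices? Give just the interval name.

M2

Adjacent intervals: Cb3→Db3 = major second; Db3→F3 = major third; F3→Ab3 = minor third; Ab3→Eb4 = perfect fifth.
The smallest is Cb3 to Db3, a major second (2 semitones).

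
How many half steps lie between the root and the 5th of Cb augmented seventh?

8

Spelling the chord: Cb, Eb, G, Bbb.
Cb to G is an augmented fifth: 8 semitones.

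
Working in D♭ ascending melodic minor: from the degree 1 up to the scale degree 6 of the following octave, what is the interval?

M13

Spelling D♭ ascending melodic minor: D♭ E♭ F♭ G♭ A♭ B♭ C.
The degree 1 is D♭ and the 6th degree (up an octave) is B♭.
D♭ up to B♭ spans 13 letter names and 21 semitones — a major thirteenth.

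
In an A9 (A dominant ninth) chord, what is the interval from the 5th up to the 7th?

Spelling the chord: A C# E G B.
That puts E below G.
From E to G: 3 semitones over a third = minor.

minor third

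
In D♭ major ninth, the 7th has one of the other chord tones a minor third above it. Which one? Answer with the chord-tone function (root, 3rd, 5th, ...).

9th

D♭maj9 is spelled D♭, F, A♭, C, E♭.
The 7th is C. A minor third above C is E♭.
E♭ is the chord's 9th.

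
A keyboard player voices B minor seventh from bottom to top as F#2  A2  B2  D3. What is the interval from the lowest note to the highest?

minor sixth

The outer voices are F#2 and D3.
6 letter names make it a sixth; at 8 semitones (a half step narrower than major) the quality is minor.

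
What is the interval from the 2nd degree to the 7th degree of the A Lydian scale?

major sixth

A lydian: A B C# D# E F# G#.
So we need the interval from B up to G#.
B up to G# spans 6 letter names and 9 semitones — a major sixth.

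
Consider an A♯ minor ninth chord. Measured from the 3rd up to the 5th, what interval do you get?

major 3rd

A♯m9 is spelled A♯, C♯, E♯, G♯, B♯.
So we need the interval from C♯ up to E♯.
From C♯ to E♯ is 4 semitones, exactly the major third.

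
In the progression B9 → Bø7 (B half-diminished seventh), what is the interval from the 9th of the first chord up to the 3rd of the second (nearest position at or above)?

B9 has C♯ as its 9th, and Bø7 (B half-diminished seventh) has D as its 3rd.
C♯ up to D is 1 semitone, a half step narrower than a major second, so the interval is minor.

minor 2nd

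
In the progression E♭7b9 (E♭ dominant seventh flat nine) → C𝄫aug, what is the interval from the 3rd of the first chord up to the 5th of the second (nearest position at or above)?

E♭7b9 (E♭ dominant seventh flat nine) has G as its 3rd, and C𝄫aug has G♭ as its 5th.
G up to G♭ is 11 semitones, a half step narrower than a perfect octave, so the interval is diminished.

diminished 8th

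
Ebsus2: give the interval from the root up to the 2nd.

major 2nd

Ebsus2: Eb F Bb.
That puts Eb below F.
Counting 2 letters and 2 half steps from Eb gives a major second.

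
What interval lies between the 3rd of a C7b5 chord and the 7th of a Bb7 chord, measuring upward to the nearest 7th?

diminished 4th

The 3rd of C7b5 is E; the 7th of Bb7 is Ab.
From E to Ab: 4 semitones over a fourth = diminished.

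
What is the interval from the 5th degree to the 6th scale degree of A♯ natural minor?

minor second

The scale runs A♯ B♯ C♯ D♯ E♯ F♯ G♯.
The 5th degree is E♯ and the 6th scale degree is F♯.
2 letter names make it a second; at 1 semitone (a half step narrower than major) the quality is minor.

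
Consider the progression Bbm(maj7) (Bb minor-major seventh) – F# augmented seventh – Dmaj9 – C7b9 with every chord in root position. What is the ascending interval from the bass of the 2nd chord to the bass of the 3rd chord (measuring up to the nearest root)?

minor sixth

The roots are F# and D.
F# up to D is 8 semitones, a half step narrower than a major sixth, so the interval is minor.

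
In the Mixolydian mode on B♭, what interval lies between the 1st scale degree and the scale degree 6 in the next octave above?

B♭ mixolydian: B♭ C D E♭ F G A♭.
The 1st scale degree is B♭ and the degree 6 (up an octave) is G.
From B♭ to G is 21 semitones, exactly the major thirteenth.

major thirteenth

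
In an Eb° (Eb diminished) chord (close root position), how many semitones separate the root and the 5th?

6

The chord tones of Ebdim (Eb diminished) are Eb–Gb–Bbb.
Eb to Bbb is a diminished fifth: 6 semitones.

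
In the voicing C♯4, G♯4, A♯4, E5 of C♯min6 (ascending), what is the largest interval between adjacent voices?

perfect fifth

Adjacent intervals: C♯4→G♯4 = perfect fifth; G♯4→A♯4 = major second; A♯4→E5 = diminished fifth.
The largest is C♯4 to G♯4, a perfect fifth (7 semitones).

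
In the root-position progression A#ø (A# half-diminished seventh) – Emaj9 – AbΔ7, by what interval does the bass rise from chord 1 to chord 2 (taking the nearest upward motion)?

diminished fifth

The roots are A# and E.
5 letter names make it a fifth; at 6 semitones (a half step narrower than perfect) the quality is diminished.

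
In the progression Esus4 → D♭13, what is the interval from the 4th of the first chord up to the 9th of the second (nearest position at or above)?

Esus4 has A as its 4th, and D♭13 has E♭ as its 9th.
5 letter names make it a fifth; at 6 semitones (a half step narrower than perfect) the quality is diminished.

diminished fifth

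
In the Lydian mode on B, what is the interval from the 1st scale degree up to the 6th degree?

B lydian: B C♯ D♯ E♯ F♯ G♯ A♯.
That puts B below G♯.
Counting 6 letters and 9 half steps from B gives a major sixth.

major sixth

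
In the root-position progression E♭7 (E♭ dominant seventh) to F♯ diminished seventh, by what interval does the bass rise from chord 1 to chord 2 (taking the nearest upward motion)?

The roots are E♭ and F♯.
2 letter names make it a second; at 3 semitones (a half step wider than major) the quality is augmented.

augmented second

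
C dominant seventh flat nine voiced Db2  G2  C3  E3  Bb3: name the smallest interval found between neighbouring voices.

M3

Adjacent intervals: Db2→G2 = augmented fourth; G2→C3 = perfect fourth; C3→E3 = major third; E3→Bb3 = diminished fifth.
The smallest is C3 to E3, a major third (4 semitones).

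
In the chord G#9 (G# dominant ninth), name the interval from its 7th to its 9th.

G#9 (G# dominant ninth) is spelled G#–B#–D#–F#–A#.
So we need the interval from F# up to A#.
F# up to A# spans 3 letter names and 4 semitones — a major third.

M3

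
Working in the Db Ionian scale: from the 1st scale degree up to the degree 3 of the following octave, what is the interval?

major tenth

Spelling the Db Ionian scale: Db Eb F Gb Ab Bb C.
The 1st scale degree is Db and the 3rd degree (up an octave) is F.
Counting 10 letters and 16 half steps from Db gives a major tenth.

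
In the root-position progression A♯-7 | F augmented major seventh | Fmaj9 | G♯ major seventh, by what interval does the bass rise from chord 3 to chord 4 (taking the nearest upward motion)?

A2

The roots are F and G♯.
F up to G♯ is 3 semitones, a half step wider than a major second, so the interval is augmented.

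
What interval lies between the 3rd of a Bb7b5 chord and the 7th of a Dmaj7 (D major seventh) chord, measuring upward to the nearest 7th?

Bb7b5 has D as its 3rd, and Dmaj7 (D major seventh) has C# as its 7th.
D up to C# spans 7 letter names and 11 semitones — a major seventh.

major 7th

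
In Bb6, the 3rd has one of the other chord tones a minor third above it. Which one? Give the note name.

Bb6 is spelled Bb–D–F–G.
The 3rd is D. A minor third above D is F.
F is the chord's 5th.

F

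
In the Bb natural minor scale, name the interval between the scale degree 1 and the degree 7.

minor 7th

Spelling the Bb natural minor scale: Bb C Db Eb F Gb Ab.
That puts Bb below Ab.
7 letter names make it a seventh; at 10 semitones (a half step narrower than major) the quality is minor.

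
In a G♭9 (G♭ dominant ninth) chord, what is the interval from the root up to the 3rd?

Spelling the chord: G♭-B♭-D♭-F♭-A♭.
The root is G♭ and the 3rd is B♭.
G♭ up to B♭ spans 3 letter names and 4 semitones — a major third.

major third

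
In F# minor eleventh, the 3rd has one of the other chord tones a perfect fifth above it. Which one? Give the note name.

F#m11: F#–A–C#–E–G#–B.
The 3rd is A. A perfect fifth above A is E.
E is the chord's 7th.

E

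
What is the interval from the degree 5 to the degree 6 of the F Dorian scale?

major 2nd

F dorian: F G Ab Bb C D Eb.
Degree 5 = C; scale degree 6 = D.
Counting 2 letters and 2 half steps from C gives a major second.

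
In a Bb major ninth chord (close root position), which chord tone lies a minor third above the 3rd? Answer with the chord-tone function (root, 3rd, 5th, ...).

Bbmaj9 is spelled Bb, D, F, A, C.
The 3rd is D. A minor third above D is F.
F is the chord's 5th.

5th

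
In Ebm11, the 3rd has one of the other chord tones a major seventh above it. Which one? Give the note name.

F

Spelling the chord: Eb Gb Bb Db F Ab.
The 3rd is Gb. A major seventh above Gb is F.
F is the chord's 9th.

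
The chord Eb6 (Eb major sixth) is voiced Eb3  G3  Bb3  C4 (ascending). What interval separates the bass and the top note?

The outer voices are Eb3 and C4.
Counting 6 letters and 9 half steps from Eb gives a major sixth.

major 6th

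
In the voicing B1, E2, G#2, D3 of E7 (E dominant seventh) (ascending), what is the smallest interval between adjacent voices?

Adjacent intervals: B1→E2 = perfect fourth; E2→G#2 = major third; G#2→D3 = diminished fifth.
The smallest is E2 to G#2, a major third (4 semitones).

major third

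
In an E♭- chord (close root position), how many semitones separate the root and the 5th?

E♭ minor: E♭–G♭–B♭.
E♭ to B♭ is a perfect fifth: 7 semitones.

7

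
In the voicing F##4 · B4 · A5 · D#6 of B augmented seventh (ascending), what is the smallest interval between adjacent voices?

Adjacent intervals: F##4→B4 = diminished fourth; B4→A5 = minor seventh; A5→D#6 = augmented fourth.
The smallest is F##4 to B4, a diminished fourth (4 semitones).

diminished fourth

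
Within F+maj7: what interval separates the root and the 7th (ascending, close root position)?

Spelling the chord: F–A–C#–E.
The root is F and the 7th is E.
From F to E is 11 semitones, exactly the major seventh.

major seventh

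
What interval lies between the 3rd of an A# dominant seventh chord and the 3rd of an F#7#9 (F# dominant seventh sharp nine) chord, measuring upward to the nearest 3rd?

minor sixth

The 3rd of A# dominant seventh is C##; the 3rd of F#7#9 (F# dominant seventh sharp nine) is A#.
From C## to A#: 8 semitones over a sixth = minor.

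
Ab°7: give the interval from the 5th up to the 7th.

m3

Ab°7 (Ab diminished seventh) is spelled Ab Cb Ebb Gbb.
So we need the interval from Ebb up to Gbb.
Ebb up to Gbb is 3 semitones, a half step narrower than a major third, so the interval is minor.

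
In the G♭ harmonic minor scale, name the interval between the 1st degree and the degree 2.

M2

Spelling the G♭ harmonic minor scale: G♭ A♭ B𝄫 C♭ D♭ E𝄫 F.
So we need the interval from G♭ up to A♭.
G♭ up to A♭ spans 2 letter names and 2 semitones — a major second.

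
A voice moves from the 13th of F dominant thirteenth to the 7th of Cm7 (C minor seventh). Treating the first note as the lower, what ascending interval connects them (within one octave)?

The 13th of F dominant thirteenth is D; the 7th of Cm7 (C minor seventh) is B♭.
6 letter names make it a sixth; at 8 semitones (a half step narrower than major) the quality is minor.

minor sixth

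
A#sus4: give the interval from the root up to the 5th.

A# sus4 is spelled A# D# E#.
That puts A# below E#.
From A# to E# is 7 semitones, exactly the perfect fifth.

perfect fifth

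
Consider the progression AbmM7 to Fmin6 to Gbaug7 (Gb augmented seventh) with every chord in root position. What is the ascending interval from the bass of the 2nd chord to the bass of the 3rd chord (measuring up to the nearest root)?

minor 2nd

The roots are F and Gb.
From F to Gb: 1 semitone over a second = minor.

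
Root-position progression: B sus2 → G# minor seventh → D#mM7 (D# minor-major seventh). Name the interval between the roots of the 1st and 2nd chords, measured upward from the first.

major 6th

The roots are B and G#.
Counting 6 letters and 9 half steps from B gives a major sixth.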